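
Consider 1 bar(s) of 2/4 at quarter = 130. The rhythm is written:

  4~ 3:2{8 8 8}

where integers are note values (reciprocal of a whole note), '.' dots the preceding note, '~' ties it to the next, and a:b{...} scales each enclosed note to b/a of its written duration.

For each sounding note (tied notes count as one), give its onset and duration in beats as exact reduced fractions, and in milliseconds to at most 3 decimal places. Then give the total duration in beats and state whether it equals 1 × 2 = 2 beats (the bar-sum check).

1) 0.0ms=0b +615.385ms=4/3b
2) 615.385ms=4/3b +153.846ms=1/3b
3) 769.231ms=5/3b +153.846ms=1/3b
Σ=2b of 2 (130bpm 2/4) — PASS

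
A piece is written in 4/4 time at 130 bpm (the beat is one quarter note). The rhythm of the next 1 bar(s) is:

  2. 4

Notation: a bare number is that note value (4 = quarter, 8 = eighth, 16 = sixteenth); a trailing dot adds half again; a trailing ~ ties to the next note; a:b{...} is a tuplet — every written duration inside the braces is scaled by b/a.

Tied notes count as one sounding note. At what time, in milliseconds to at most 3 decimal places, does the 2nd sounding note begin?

1. 0.0ms @ 0 + 1384.615ms (3)
2. 1384.615ms @ 3 + 461.538ms (1)

note 2 onset = 3b = 1384.615ms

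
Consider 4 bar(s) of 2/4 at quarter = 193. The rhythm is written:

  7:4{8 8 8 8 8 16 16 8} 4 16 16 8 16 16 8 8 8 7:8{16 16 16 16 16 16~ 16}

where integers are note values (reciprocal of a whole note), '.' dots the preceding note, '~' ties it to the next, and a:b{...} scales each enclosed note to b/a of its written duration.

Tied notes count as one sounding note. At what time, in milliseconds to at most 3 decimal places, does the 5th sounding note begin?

note 5 onset = 8/7b = 355.292ms

1. 0.0ms @ 0 + 88.823ms (2/7)
2. 88.823ms @ 2/7 + 88.823ms (2/7)
3. 177.646ms @ 4/7 + 88.823ms (2/7)
4. 266.469ms @ 6/7 + 88.823ms (2/7)
5. 355.292ms @ 8/7 + 88.823ms (2/7)
6. 444.115ms @ 10/7 + 44.412ms (1/7)
7. 488.527ms @ 11/7 + 44.412ms (1/7)
8. 532.939ms @ 12/7 + 88.823ms (2/7)
9. 621.762ms @ 2 + 310.881ms (1)
10. 932.642ms @ 3 + 77.72ms (1/4)
11. 1010.363ms @ 13/4 + 77.72ms (1/4)
12. 1088.083ms @ 7/2 + 155.44ms (1/2)
13. 1243.523ms @ 4 + 77.72ms (1/4)
14. 1321.244ms @ 17/4 + 77.72ms (1/4)
15. 1398.964ms @ 9/2 + 155.44ms (1/2)
16. 1554.404ms @ 5 + 155.44ms (1/2)
17. 1709.845ms @ 11/2 + 155.44ms (1/2)
18. 1865.285ms @ 6 + 88.823ms (2/7)
19. 1954.108ms @ 44/7 + 88.823ms (2/7)
20. 2042.931ms @ 46/7 + 88.823ms (2/7)
21. 2131.754ms @ 48/7 + 88.823ms (2/7)
22. 2220.577ms @ 50/7 + 88.823ms (2/7)
23. 2309.4ms @ 52/7 + 177.646ms (4/7)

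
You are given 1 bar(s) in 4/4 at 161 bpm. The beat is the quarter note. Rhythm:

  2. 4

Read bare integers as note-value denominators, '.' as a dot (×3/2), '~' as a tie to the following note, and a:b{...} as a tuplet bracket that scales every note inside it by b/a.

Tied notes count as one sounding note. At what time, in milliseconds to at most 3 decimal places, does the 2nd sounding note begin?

note 2 onset = 3b = 1118.012ms

1. 0.0ms @ 0 + 1118.012ms (3)
2. 1118.012ms @ 3 + 372.671ms (1)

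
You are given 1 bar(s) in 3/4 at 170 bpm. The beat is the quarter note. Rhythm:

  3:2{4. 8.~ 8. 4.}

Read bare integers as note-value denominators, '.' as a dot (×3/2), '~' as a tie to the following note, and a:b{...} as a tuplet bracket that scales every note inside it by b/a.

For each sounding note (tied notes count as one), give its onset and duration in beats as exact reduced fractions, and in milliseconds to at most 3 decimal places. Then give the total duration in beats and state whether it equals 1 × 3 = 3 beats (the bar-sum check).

1) 0.0ms=0b +352.941ms=1b
2) 352.941ms=1b +352.941ms=1b
3) 705.882ms=2b +352.941ms=1b
Σ=3b of 3 (170bpm 3/4) — PASS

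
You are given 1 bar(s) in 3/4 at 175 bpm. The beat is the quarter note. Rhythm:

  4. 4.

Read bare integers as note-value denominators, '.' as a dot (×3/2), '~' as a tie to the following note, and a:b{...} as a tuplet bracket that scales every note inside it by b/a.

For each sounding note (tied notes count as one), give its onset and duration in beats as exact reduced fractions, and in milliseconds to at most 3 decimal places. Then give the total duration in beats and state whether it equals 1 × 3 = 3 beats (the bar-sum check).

1) 0.0ms=0b +514.286ms=3/2b
2) 514.286ms=3/2b +514.286ms=3/2b
Σ=3b of 3 (175bpm 3/4) — PASS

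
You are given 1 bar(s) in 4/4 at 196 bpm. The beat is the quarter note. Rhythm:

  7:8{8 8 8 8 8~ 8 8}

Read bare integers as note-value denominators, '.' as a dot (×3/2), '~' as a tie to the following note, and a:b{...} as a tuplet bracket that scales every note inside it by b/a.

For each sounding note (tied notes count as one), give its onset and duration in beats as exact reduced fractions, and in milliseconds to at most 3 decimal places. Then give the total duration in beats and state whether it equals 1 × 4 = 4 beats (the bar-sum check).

1) 0.0ms=0b +174.927ms=4/7b
2) 174.927ms=4/7b +174.927ms=4/7b
3) 349.854ms=8/7b +174.927ms=4/7b
4) 524.781ms=12/7b +174.927ms=4/7b
5) 699.708ms=16/7b +349.854ms=8/7b
6) 1049.563ms=24/7b +174.927ms=4/7b
Σ=4b of 4 (196bpm 4/4) — PASS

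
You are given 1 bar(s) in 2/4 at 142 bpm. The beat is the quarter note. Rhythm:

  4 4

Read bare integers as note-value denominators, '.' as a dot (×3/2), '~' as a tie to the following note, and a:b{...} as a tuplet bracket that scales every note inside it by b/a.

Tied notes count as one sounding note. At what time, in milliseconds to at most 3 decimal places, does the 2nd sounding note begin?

note 2 onset = 1b = 422.535ms

1. 0.0ms @ 0 + 422.535ms (1)
2. 422.535ms @ 1 + 422.535ms (1)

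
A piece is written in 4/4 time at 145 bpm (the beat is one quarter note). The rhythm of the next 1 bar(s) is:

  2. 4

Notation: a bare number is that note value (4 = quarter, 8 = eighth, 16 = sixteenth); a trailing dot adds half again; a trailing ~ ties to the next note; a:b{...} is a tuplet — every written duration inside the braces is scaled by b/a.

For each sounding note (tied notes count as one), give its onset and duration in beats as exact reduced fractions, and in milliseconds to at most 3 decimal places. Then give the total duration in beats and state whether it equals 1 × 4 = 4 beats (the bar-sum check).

1) 0.0ms=0b +1241.379ms=3b
2) 1241.379ms=3b +413.793ms=1b
Σ=4b of 4 (145bpm 4/4) — PASS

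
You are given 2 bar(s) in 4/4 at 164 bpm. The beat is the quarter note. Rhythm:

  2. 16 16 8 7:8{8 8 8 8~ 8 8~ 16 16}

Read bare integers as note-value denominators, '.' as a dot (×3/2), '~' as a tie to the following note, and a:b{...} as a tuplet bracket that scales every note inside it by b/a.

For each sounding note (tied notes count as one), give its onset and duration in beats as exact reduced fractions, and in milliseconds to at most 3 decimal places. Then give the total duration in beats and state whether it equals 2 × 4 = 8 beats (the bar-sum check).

1) 0.0ms=0b +1097.561ms=3b
2) 1097.561ms=3b +91.463ms=1/4b
3) 1189.024ms=13/4b +91.463ms=1/4b
4) 1280.488ms=7/2b +182.927ms=1/2b
5) 1463.415ms=4b +209.059ms=4/7b
6) 1672.474ms=32/7b +209.059ms=4/7b
7) 1881.533ms=36/7b +209.059ms=4/7b
8) 2090.592ms=40/7b +418.118ms=8/7b
9) 2508.711ms=48/7b +313.589ms=6/7b
10) 2822.3ms=54/7b +104.53ms=2/7b
Σ=8b of 8 (164bpm 4/4) — PASS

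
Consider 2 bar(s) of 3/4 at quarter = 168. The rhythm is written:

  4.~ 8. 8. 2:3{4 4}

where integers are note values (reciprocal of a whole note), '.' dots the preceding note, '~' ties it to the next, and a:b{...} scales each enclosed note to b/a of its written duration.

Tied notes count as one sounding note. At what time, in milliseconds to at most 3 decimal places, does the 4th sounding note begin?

1. 0.0ms @ 0 + 803.571ms (9/4)
2. 803.571ms @ 9/4 + 267.857ms (3/4)
3. 1071.429ms @ 3 + 535.714ms (3/2)
4. 1607.143ms @ 9/2 + 535.714ms (3/2)

note 4 onset = 9/2b = 1607.143ms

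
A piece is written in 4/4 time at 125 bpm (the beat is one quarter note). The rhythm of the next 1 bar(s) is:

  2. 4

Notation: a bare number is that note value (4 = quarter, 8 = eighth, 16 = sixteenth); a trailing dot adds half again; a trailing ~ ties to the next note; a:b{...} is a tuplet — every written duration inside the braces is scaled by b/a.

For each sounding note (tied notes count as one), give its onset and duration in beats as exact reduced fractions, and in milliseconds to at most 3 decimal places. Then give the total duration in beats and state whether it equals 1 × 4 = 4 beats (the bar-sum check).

1) 0.0ms=0b +1440.0ms=3b
2) 1440.0ms=3b +480.0ms=1b
Σ=4b of 4 (125bpm 4/4) — PASS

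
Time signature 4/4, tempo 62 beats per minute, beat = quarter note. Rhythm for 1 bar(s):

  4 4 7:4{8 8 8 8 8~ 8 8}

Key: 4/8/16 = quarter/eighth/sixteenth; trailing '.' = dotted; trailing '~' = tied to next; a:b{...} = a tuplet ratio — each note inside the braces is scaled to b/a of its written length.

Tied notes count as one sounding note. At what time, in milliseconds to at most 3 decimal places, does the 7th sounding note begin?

1. 0.0ms @ 0 + 967.742ms (1)
2. 967.742ms @ 1 + 967.742ms (1)
3. 1935.484ms @ 2 + 276.498ms (2/7)
4. 2211.982ms @ 16/7 + 276.498ms (2/7)
5. 2488.479ms @ 18/7 + 276.498ms (2/7)
6. 2764.977ms @ 20/7 + 276.498ms (2/7)
7. 3041.475ms @ 22/7 + 552.995ms (4/7)
8. 3594.47ms @ 26/7 + 276.498ms (2/7)

note 7 onset = 22/7b = 3041.475ms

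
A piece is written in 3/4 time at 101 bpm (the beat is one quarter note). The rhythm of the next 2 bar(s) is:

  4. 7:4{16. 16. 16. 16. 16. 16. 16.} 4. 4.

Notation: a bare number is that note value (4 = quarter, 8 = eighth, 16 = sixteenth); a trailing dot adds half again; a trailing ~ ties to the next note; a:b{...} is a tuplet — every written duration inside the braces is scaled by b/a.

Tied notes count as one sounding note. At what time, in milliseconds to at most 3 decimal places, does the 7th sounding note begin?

note 7 onset = 18/7b = 1527.581ms

1. 0.0ms @ 0 + 891.089ms (3/2)
2. 891.089ms @ 3/2 + 127.298ms (3/14)
3. 1018.388ms @ 12/7 + 127.298ms (3/14)
4. 1145.686ms @ 27/14 + 127.298ms (3/14)
5. 1272.984ms @ 15/7 + 127.298ms (3/14)
6. 1400.283ms @ 33/14 + 127.298ms (3/14)
7. 1527.581ms @ 18/7 + 127.298ms (3/14)
8. 1654.88ms @ 39/14 + 127.298ms (3/14)
9. 1782.178ms @ 3 + 891.089ms (3/2)
10. 2673.267ms @ 9/2 + 891.089ms (3/2)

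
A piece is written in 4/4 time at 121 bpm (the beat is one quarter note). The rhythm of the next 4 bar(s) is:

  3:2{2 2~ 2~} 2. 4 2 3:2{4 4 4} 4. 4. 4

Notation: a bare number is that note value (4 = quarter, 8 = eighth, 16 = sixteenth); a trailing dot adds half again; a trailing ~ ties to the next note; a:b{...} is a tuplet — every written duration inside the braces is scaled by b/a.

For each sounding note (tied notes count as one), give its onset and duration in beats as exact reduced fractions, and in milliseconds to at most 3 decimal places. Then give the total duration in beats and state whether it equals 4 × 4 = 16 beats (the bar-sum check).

1) 0.0ms=0b +661.157ms=4/3b
2) 661.157ms=4/3b +2809.917ms=17/3b
3) 3471.074ms=7b +495.868ms=1b
4) 3966.942ms=8b +991.736ms=2b
5) 4958.678ms=10b +330.579ms=2/3b
6) 5289.256ms=32/3b +330.579ms=2/3b
7) 5619.835ms=34/3b +330.579ms=2/3b
8) 5950.413ms=12b +743.802ms=3/2b
9) 6694.215ms=27/2b +743.802ms=3/2b
10) 7438.017ms=15b +495.868ms=1b
Σ=16b of 16 (121bpm 4/4) — PASS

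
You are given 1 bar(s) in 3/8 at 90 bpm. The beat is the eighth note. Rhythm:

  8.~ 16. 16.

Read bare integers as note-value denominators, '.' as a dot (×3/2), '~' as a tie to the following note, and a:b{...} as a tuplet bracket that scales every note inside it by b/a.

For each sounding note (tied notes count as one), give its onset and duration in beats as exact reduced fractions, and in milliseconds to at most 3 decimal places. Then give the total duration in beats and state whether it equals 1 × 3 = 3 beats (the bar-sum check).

1) 0.0ms=0b +1500.0ms=9/4b
2) 1500.0ms=9/4b +500.0ms=3/4b
Σ=3b of 3 (90bpm 3/8) — PASS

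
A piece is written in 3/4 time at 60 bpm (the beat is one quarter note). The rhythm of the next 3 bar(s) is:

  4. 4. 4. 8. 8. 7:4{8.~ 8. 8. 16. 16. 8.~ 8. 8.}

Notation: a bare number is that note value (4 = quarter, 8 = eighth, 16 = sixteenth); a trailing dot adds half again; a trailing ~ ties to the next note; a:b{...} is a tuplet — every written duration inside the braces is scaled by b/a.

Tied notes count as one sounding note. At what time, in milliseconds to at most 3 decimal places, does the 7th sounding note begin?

1. 0.0ms @ 0 + 1500.0ms (3/2)
2. 1500.0ms @ 3/2 + 1500.0ms (3/2)
3. 3000.0ms @ 3 + 1500.0ms (3/2)
4. 4500.0ms @ 9/2 + 750.0ms (3/4)
5. 5250.0ms @ 21/4 + 750.0ms (3/4)
6. 6000.0ms @ 6 + 857.143ms (6/7)
7. 6857.143ms @ 48/7 + 428.571ms (3/7)
8. 7285.714ms @ 51/7 + 214.286ms (3/14)
9. 7500.0ms @ 15/2 + 214.286ms (3/14)
10. 7714.286ms @ 54/7 + 857.143ms (6/7)
11. 8571.429ms @ 60/7 + 428.571ms (3/7)

note 7 onset = 48/7b = 6857.143ms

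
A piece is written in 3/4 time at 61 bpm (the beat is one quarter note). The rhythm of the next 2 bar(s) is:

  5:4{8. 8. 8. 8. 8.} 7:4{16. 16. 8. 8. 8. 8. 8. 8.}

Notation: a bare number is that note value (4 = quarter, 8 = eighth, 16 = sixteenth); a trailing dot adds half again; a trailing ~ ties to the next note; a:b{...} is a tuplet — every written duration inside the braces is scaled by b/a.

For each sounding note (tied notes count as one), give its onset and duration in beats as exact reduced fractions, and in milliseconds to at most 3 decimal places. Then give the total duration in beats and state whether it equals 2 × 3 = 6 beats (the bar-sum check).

1) 0.0ms=0b +590.164ms=3/5b
2) 590.164ms=3/5b +590.164ms=3/5b
3) 1180.328ms=6/5b +590.164ms=3/5b
4) 1770.492ms=9/5b +590.164ms=3/5b
5) 2360.656ms=12/5b +590.164ms=3/5b
6) 2950.82ms=3b +210.773ms=3/14b
7) 3161.593ms=45/14b +210.773ms=3/14b
8) 3372.365ms=24/7b +421.546ms=3/7b
9) 3793.911ms=27/7b +421.546ms=3/7b
10) 4215.457ms=30/7b +421.546ms=3/7b
11) 4637.002ms=33/7b +421.546ms=3/7b
12) 5058.548ms=36/7b +421.546ms=3/7b
13) 5480.094ms=39/7b +421.546ms=3/7b
Σ=6b of 6 (61bpm 3/4) — PASS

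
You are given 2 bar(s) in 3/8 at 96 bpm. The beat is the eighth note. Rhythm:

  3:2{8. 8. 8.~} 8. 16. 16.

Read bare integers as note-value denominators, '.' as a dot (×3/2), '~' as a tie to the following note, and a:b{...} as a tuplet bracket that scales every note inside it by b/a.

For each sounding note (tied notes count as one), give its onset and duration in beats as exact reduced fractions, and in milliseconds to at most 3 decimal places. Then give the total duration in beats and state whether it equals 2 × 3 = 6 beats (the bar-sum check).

1) 0.0ms=0b +625.0ms=1b
2) 625.0ms=1b +625.0ms=1b
3) 1250.0ms=2b +1562.5ms=5/2b
4) 2812.5ms=9/2b +468.75ms=3/4b
5) 3281.25ms=21/4b +468.75ms=3/4b
Σ=6b of 6 (96bpm 3/8) — PASS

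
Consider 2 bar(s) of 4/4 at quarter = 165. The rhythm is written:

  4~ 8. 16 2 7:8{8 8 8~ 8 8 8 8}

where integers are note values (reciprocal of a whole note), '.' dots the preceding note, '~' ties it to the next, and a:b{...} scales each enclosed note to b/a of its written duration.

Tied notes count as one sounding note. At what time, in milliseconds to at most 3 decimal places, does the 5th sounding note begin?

note 5 onset = 32/7b = 1662.338ms

1. 0.0ms @ 0 + 636.364ms (7/4)
2. 636.364ms @ 7/4 + 90.909ms (1/4)
3. 727.273ms @ 2 + 727.273ms (2)
4. 1454.545ms @ 4 + 207.792ms (4/7)
5. 1662.338ms @ 32/7 + 207.792ms (4/7)
6. 1870.13ms @ 36/7 + 415.584ms (8/7)
7. 2285.714ms @ 44/7 + 207.792ms (4/7)
8. 2493.506ms @ 48/7 + 207.792ms (4/7)
9. 2701.299ms @ 52/7 + 207.792ms (4/7)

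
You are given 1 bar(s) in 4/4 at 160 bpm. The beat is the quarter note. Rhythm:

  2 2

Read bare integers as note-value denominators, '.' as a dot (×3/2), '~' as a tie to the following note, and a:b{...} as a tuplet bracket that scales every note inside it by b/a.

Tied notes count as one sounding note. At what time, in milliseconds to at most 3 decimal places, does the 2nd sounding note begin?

1. 0.0ms @ 0 + 750.0ms (2)
2. 750.0ms @ 2 + 750.0ms (2)

note 2 onset = 2b = 750.0ms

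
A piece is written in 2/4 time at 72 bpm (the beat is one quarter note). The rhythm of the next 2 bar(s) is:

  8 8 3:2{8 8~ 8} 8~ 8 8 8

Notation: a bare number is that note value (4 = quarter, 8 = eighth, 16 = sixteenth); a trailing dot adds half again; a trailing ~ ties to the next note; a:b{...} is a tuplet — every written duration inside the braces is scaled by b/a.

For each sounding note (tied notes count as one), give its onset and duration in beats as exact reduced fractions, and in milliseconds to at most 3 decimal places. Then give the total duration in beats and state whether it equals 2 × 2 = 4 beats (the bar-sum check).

1) 0.0ms=0b +416.667ms=1/2b
2) 416.667ms=1/2b +416.667ms=1/2b
3) 833.333ms=1b +277.778ms=1/3b
4) 1111.111ms=4/3b +555.556ms=2/3b
5) 1666.667ms=2b +833.333ms=1b
6) 2500.0ms=3b +416.667ms=1/2b
7) 2916.667ms=7/2b +416.667ms=1/2b
Σ=4b of 4 (72bpm 2/4) — PASS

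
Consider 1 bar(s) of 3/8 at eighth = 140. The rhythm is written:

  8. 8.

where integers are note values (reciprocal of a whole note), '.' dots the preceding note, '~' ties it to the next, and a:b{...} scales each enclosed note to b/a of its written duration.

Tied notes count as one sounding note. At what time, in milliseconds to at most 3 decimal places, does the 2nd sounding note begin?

1. 0.0ms @ 0 + 642.857ms (3/2)
2. 642.857ms @ 3/2 + 642.857ms (3/2)

note 2 onset = 3/2b = 642.857ms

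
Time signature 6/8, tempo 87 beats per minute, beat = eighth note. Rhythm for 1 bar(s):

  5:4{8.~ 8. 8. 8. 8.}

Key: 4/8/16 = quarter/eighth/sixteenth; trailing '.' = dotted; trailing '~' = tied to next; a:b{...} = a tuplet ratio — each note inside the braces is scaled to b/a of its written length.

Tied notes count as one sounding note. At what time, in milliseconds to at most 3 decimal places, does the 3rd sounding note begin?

1. 0.0ms @ 0 + 1655.172ms (12/5)
2. 1655.172ms @ 12/5 + 827.586ms (6/5)
3. 2482.759ms @ 18/5 + 827.586ms (6/5)
4. 3310.345ms @ 24/5 + 827.586ms (6/5)

note 3 onset = 18/5b = 2482.759ms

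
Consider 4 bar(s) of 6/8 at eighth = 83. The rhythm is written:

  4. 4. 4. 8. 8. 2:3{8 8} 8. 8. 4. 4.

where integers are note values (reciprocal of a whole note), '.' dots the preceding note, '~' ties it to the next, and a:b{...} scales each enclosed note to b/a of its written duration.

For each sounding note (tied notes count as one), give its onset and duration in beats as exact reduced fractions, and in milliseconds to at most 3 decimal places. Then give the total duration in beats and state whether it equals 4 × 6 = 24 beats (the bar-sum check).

1) 0.0ms=0b +2168.675ms=3b
2) 2168.675ms=3b +2168.675ms=3b
3) 4337.349ms=6b +2168.675ms=3b
4) 6506.024ms=9b +1084.337ms=3/2b
5) 7590.361ms=21/2b +1084.337ms=3/2b
6) 8674.699ms=12b +1084.337ms=3/2b
7) 9759.036ms=27/2b +1084.337ms=3/2b
8) 10843.373ms=15b +1084.337ms=3/2b
9) 11927.711ms=33/2b +1084.337ms=3/2b
10) 13012.048ms=18b +2168.675ms=3b
11) 15180.723ms=21b +2168.675ms=3b
Σ=24b of 24 (83bpm 6/8) — PASS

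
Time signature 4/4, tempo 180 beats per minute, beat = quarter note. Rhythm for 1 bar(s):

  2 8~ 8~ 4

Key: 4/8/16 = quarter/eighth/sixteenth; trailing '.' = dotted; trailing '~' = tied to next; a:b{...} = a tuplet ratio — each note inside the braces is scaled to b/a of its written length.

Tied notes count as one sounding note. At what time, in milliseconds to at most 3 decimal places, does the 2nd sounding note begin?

note 2 onset = 2b = 666.667ms

1. 0.0ms @ 0 + 666.667ms (2)
2. 666.667ms @ 2 + 666.667ms (2)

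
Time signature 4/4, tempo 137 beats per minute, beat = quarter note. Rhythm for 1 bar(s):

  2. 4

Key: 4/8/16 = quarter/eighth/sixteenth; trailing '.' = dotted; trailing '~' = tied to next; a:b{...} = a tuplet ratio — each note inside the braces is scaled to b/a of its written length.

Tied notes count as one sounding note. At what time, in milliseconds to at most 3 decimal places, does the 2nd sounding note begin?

1. 0.0ms @ 0 + 1313.869ms (3)
2. 1313.869ms @ 3 + 437.956ms (1)

note 2 onset = 3b = 1313.869ms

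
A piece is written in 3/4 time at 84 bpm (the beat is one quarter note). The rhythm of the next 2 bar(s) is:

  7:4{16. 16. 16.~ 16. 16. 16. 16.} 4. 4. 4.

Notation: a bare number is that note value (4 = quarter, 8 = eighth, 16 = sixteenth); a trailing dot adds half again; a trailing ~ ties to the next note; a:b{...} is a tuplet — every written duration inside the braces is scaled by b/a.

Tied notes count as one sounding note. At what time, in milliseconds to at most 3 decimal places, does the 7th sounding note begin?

note 7 onset = 3/2b = 1071.429ms

1. 0.0ms @ 0 + 153.061ms (3/14)
2. 153.061ms @ 3/14 + 153.061ms (3/14)
3. 306.122ms @ 3/7 + 306.122ms (3/7)
4. 612.245ms @ 6/7 + 153.061ms (3/14)
5. 765.306ms @ 15/14 + 153.061ms (3/14)
6. 918.367ms @ 9/7 + 153.061ms (3/14)
7. 1071.429ms @ 3/2 + 1071.429ms (3/2)
8. 2142.857ms @ 3 + 1071.429ms (3/2)
9. 3214.286ms @ 9/2 + 1071.429ms (3/2)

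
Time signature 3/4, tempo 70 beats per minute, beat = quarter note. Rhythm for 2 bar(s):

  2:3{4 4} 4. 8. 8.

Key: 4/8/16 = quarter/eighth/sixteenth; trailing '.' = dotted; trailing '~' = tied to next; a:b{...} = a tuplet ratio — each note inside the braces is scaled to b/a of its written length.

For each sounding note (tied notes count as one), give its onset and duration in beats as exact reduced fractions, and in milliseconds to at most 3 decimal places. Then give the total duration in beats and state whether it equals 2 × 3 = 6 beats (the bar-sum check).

1) 0.0ms=0b +1285.714ms=3/2b
2) 1285.714ms=3/2b +1285.714ms=3/2b
3) 2571.429ms=3b +1285.714ms=3/2b
4) 3857.143ms=9/2b +642.857ms=3/4b
5) 4500.0ms=21/4b +642.857ms=3/4b
Σ=6b of 6 (70bpm 3/4) — PASS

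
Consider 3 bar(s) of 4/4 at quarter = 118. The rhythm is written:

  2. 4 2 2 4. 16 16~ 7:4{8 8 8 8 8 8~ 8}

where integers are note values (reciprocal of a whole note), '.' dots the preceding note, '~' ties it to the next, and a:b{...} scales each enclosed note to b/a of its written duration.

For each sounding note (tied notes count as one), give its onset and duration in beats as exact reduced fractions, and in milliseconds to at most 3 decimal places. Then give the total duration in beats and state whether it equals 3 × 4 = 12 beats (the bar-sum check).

1) 0.0ms=0b +1525.424ms=3b
2) 1525.424ms=3b +508.475ms=1b
3) 2033.898ms=4b +1016.949ms=2b
4) 3050.847ms=6b +1016.949ms=2b
5) 4067.797ms=8b +762.712ms=3/2b
6) 4830.508ms=19/2b +127.119ms=1/4b
7) 4957.627ms=39/4b +272.397ms=15/28b
8) 5230.024ms=72/7b +145.278ms=2/7b
9) 5375.303ms=74/7b +145.278ms=2/7b
10) 5520.581ms=76/7b +145.278ms=2/7b
11) 5665.86ms=78/7b +145.278ms=2/7b
12) 5811.138ms=80/7b +290.557ms=4/7b
Σ=12b of 12 (118bpm 4/4) — PASS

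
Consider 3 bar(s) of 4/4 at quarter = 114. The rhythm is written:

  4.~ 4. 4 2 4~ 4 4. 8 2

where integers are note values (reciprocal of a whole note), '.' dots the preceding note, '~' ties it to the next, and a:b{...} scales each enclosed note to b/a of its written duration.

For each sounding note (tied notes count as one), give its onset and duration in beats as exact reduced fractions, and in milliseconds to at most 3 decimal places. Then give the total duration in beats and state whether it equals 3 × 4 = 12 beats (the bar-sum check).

1) 0.0ms=0b +1578.947ms=3b
2) 1578.947ms=3b +526.316ms=1b
3) 2105.263ms=4b +1052.632ms=2b
4) 3157.895ms=6b +1052.632ms=2b
5) 4210.526ms=8b +789.474ms=3/2b
6) 5000.0ms=19/2b +263.158ms=1/2b
7) 5263.158ms=10b +1052.632ms=2b
Σ=12b of 12 (114bpm 4/4) — PASS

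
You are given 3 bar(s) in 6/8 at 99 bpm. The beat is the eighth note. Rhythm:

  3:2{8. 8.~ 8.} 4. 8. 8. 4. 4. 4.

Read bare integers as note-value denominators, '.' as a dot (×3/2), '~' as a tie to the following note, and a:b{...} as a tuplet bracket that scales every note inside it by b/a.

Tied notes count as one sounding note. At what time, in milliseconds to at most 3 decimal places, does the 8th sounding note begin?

1. 0.0ms @ 0 + 606.061ms (1)
2. 606.061ms @ 1 + 1212.121ms (2)
3. 1818.182ms @ 3 + 1818.182ms (3)
4. 3636.364ms @ 6 + 909.091ms (3/2)
5. 4545.455ms @ 15/2 + 909.091ms (3/2)
6. 5454.545ms @ 9 + 1818.182ms (3)
7. 7272.727ms @ 12 + 1818.182ms (3)
8. 9090.909ms @ 15 + 1818.182ms (3)

note 8 onset = 15b = 9090.909ms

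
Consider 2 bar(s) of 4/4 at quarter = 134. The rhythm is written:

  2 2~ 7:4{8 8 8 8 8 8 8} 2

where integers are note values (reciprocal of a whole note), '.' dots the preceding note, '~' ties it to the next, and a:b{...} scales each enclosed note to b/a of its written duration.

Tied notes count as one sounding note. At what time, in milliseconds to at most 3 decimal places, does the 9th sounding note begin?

1. 0.0ms @ 0 + 895.522ms (2)
2. 895.522ms @ 2 + 1023.454ms (16/7)
3. 1918.977ms @ 30/7 + 127.932ms (2/7)
4. 2046.908ms @ 32/7 + 127.932ms (2/7)
5. 2174.84ms @ 34/7 + 127.932ms (2/7)
6. 2302.772ms @ 36/7 + 127.932ms (2/7)
7. 2430.704ms @ 38/7 + 127.932ms (2/7)
8. 2558.635ms @ 40/7 + 127.932ms (2/7)
9. 2686.567ms @ 6 + 895.522ms (2)

note 9 onset = 6b = 2686.567ms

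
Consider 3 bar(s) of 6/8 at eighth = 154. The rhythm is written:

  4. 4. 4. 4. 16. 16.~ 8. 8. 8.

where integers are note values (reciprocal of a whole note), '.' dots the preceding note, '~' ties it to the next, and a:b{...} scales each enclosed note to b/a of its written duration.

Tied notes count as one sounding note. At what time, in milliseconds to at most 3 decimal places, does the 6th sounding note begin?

note 6 onset = 51/4b = 4967.532ms

1. 0.0ms @ 0 + 1168.831ms (3)
2. 1168.831ms @ 3 + 1168.831ms (3)
3. 2337.662ms @ 6 + 1168.831ms (3)
4. 3506.494ms @ 9 + 1168.831ms (3)
5. 4675.325ms @ 12 + 292.208ms (3/4)
6. 4967.532ms @ 51/4 + 876.623ms (9/4)
7. 5844.156ms @ 15 + 584.416ms (3/2)
8. 6428.571ms @ 33/2 + 584.416ms (3/2)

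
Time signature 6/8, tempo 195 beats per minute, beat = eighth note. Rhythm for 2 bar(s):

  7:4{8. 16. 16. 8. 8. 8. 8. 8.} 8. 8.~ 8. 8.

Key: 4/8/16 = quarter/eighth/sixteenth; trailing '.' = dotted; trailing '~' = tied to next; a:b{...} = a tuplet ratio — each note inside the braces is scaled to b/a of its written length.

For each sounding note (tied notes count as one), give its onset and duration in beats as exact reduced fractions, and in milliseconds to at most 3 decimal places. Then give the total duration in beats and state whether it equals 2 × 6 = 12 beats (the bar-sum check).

1) 0.0ms=0b +263.736ms=6/7b
2) 263.736ms=6/7b +131.868ms=3/7b
3) 395.604ms=9/7b +131.868ms=3/7b
4) 527.473ms=12/7b +263.736ms=6/7b
5) 791.209ms=18/7b +263.736ms=6/7b
6) 1054.945ms=24/7b +263.736ms=6/7b
7) 1318.681ms=30/7b +263.736ms=6/7b
8) 1582.418ms=36/7b +263.736ms=6/7b
9) 1846.154ms=6b +461.538ms=3/2b
10) 2307.692ms=15/2b +923.077ms=3b
11) 3230.769ms=21/2b +461.538ms=3/2b
Σ=12b of 12 (195bpm 6/8) — PASS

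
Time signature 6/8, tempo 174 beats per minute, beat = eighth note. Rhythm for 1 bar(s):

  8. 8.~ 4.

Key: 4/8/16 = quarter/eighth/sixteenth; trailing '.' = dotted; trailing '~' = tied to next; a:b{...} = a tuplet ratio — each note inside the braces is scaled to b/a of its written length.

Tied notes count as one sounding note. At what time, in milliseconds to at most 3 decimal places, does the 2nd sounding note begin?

1. 0.0ms @ 0 + 517.241ms (3/2)
2. 517.241ms @ 3/2 + 1551.724ms (9/2)

note 2 onset = 3/2b = 517.241ms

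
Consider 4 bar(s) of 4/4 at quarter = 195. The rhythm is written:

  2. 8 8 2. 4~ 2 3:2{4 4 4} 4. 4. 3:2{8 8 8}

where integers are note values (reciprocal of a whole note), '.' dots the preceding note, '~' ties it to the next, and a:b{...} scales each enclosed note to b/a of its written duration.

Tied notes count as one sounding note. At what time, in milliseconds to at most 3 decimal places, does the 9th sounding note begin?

1. 0.0ms @ 0 + 923.077ms (3)
2. 923.077ms @ 3 + 153.846ms (1/2)
3. 1076.923ms @ 7/2 + 153.846ms (1/2)
4. 1230.769ms @ 4 + 923.077ms (3)
5. 2153.846ms @ 7 + 923.077ms (3)
6. 3076.923ms @ 10 + 205.128ms (2/3)
7. 3282.051ms @ 32/3 + 205.128ms (2/3)
8. 3487.179ms @ 34/3 + 205.128ms (2/3)
9. 3692.308ms @ 12 + 461.538ms (3/2)
10. 4153.846ms @ 27/2 + 461.538ms (3/2)
11. 4615.385ms @ 15 + 102.564ms (1/3)
12. 4717.949ms @ 46/3 + 102.564ms (1/3)
13. 4820.513ms @ 47/3 + 102.564ms (1/3)

note 9 onset = 12b = 3692.308ms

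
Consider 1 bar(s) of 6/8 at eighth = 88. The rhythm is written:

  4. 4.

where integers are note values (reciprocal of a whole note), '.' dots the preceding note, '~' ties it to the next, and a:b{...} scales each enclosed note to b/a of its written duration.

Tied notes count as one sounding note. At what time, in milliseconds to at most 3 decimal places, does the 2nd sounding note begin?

1. 0.0ms @ 0 + 2045.455ms (3)
2. 2045.455ms @ 3 + 2045.455ms (3)

note 2 onset = 3b = 2045.455ms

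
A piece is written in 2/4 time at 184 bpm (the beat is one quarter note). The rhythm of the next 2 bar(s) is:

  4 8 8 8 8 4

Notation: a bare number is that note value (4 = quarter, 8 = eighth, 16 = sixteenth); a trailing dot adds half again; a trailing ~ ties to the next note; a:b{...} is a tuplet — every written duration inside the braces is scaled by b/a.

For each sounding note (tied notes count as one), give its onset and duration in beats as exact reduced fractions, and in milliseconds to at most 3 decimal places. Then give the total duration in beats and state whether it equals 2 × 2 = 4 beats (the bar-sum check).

1) 0.0ms=0b +326.087ms=1b
2) 326.087ms=1b +163.043ms=1/2b
3) 489.13ms=3/2b +163.043ms=1/2b
4) 652.174ms=2b +163.043ms=1/2b
5) 815.217ms=5/2b +163.043ms=1/2b
6) 978.261ms=3b +326.087ms=1b
Σ=4b of 4 (184bpm 2/4) — PASS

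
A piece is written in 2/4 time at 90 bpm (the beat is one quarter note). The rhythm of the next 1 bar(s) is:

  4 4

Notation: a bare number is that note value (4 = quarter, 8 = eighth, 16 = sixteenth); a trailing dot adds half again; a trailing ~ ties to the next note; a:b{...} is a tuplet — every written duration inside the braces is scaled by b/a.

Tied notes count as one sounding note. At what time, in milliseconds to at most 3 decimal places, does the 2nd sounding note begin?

1. 0.0ms @ 0 + 666.667ms (1)
2. 666.667ms @ 1 + 666.667ms (1)

note 2 onset = 1b = 666.667ms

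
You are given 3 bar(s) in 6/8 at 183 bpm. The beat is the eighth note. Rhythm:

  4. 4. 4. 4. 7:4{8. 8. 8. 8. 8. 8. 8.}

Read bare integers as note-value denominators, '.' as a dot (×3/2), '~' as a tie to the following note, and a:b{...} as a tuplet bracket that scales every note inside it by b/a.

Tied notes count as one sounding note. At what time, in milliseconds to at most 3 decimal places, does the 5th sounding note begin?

1. 0.0ms @ 0 + 983.607ms (3)
2. 983.607ms @ 3 + 983.607ms (3)
3. 1967.213ms @ 6 + 983.607ms (3)
4. 2950.82ms @ 9 + 983.607ms (3)
5. 3934.426ms @ 12 + 281.03ms (6/7)
6. 4215.457ms @ 90/7 + 281.03ms (6/7)
7. 4496.487ms @ 96/7 + 281.03ms (6/7)
8. 4777.518ms @ 102/7 + 281.03ms (6/7)
9. 5058.548ms @ 108/7 + 281.03ms (6/7)
10. 5339.578ms @ 114/7 + 281.03ms (6/7)
11. 5620.609ms @ 120/7 + 281.03ms (6/7)

note 5 onset = 12b = 3934.426ms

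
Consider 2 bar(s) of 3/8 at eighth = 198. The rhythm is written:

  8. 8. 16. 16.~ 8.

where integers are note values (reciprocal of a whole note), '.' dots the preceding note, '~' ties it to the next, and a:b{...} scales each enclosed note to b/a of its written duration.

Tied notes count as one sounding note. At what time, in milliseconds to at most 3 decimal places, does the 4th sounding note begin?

1. 0.0ms @ 0 + 454.545ms (3/2)
2. 454.545ms @ 3/2 + 454.545ms (3/2)
3. 909.091ms @ 3 + 227.273ms (3/4)
4. 1136.364ms @ 15/4 + 681.818ms (9/4)

note 4 onset = 15/4b = 1136.364ms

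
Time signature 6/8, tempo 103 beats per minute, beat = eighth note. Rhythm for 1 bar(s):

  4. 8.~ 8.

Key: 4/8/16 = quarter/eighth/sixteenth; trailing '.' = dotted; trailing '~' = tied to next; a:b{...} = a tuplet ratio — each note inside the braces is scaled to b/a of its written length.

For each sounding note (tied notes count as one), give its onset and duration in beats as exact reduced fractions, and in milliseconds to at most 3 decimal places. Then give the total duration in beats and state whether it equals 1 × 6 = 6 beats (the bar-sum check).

1) 0.0ms=0b +1747.573ms=3b
2) 1747.573ms=3b +1747.573ms=3b
Σ=6b of 6 (103bpm 6/8) — PASS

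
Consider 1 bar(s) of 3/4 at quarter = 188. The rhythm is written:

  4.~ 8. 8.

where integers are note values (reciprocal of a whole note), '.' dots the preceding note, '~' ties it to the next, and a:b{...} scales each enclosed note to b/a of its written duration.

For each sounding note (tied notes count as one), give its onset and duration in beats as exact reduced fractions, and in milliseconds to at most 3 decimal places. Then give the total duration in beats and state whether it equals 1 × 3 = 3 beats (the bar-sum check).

1) 0.0ms=0b +718.085ms=9/4b
2) 718.085ms=9/4b +239.362ms=3/4b
Σ=3b of 3 (188bpm 3/4) — PASS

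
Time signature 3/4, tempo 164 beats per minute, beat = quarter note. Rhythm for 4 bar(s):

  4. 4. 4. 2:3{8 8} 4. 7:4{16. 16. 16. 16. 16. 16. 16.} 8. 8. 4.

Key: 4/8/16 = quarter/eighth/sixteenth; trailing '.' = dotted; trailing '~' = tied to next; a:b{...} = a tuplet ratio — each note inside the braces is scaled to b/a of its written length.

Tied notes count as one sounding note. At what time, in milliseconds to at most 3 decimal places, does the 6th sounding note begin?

note 6 onset = 6b = 2195.122ms

1. 0.0ms @ 0 + 548.78ms (3/2)
2. 548.78ms @ 3/2 + 548.78ms (3/2)
3. 1097.561ms @ 3 + 548.78ms (3/2)
4. 1646.341ms @ 9/2 + 274.39ms (3/4)
5. 1920.732ms @ 21/4 + 274.39ms (3/4)
6. 2195.122ms @ 6 + 548.78ms (3/2)
7. 2743.902ms @ 15/2 + 78.397ms (3/14)
8. 2822.3ms @ 54/7 + 78.397ms (3/14)
9. 2900.697ms @ 111/14 + 78.397ms (3/14)
10. 2979.094ms @ 57/7 + 78.397ms (3/14)
11. 3057.491ms @ 117/14 + 78.397ms (3/14)
12. 3135.889ms @ 60/7 + 78.397ms (3/14)
13. 3214.286ms @ 123/14 + 78.397ms (3/14)
14. 3292.683ms @ 9 + 274.39ms (3/4)
15. 3567.073ms @ 39/4 + 274.39ms (3/4)
16. 3841.463ms @ 21/2 + 548.78ms (3/2)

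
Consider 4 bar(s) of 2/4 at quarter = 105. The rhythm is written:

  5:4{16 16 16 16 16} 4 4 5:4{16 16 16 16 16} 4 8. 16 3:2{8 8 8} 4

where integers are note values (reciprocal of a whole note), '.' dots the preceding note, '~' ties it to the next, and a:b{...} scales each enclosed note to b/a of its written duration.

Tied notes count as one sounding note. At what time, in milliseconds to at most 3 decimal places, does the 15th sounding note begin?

note 15 onset = 23/4b = 3285.714ms

1. 0.0ms @ 0 + 114.286ms (1/5)
2. 114.286ms @ 1/5 + 114.286ms (1/5)
3. 228.571ms @ 2/5 + 114.286ms (1/5)
4. 342.857ms @ 3/5 + 114.286ms (1/5)
5. 457.143ms @ 4/5 + 114.286ms (1/5)
6. 571.429ms @ 1 + 571.429ms (1)
7. 1142.857ms @ 2 + 571.429ms (1)
8. 1714.286ms @ 3 + 114.286ms (1/5)
9. 1828.571ms @ 16/5 + 114.286ms (1/5)
10. 1942.857ms @ 17/5 + 114.286ms (1/5)
11. 2057.143ms @ 18/5 + 114.286ms (1/5)
12. 2171.429ms @ 19/5 + 114.286ms (1/5)
13. 2285.714ms @ 4 + 571.429ms (1)
14. 2857.143ms @ 5 + 428.571ms (3/4)
15. 3285.714ms @ 23/4 + 142.857ms (1/4)
16. 3428.571ms @ 6 + 190.476ms (1/3)
17. 3619.048ms @ 19/3 + 190.476ms (1/3)
18. 3809.524ms @ 20/3 + 190.476ms (1/3)
19. 4000.0ms @ 7 + 571.429ms (1)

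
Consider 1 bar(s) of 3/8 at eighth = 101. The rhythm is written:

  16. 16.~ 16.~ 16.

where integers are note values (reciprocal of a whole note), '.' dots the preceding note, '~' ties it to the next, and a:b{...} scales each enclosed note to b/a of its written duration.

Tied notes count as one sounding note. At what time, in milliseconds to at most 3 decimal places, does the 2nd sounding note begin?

note 2 onset = 3/4b = 445.545ms

1. 0.0ms @ 0 + 445.545ms (3/4)
2. 445.545ms @ 3/4 + 1336.634ms (9/4)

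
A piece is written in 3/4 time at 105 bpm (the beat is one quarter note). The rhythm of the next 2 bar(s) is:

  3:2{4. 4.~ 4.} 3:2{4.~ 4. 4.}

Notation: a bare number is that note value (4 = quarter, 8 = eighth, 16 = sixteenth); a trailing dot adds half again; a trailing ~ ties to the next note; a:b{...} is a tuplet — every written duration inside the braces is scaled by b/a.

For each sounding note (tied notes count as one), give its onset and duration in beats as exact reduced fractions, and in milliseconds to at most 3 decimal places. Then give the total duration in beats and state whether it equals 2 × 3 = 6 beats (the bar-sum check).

1) 0.0ms=0b +571.429ms=1b
2) 571.429ms=1b +1142.857ms=2b
3) 1714.286ms=3b +1142.857ms=2b
4) 2857.143ms=5b +571.429ms=1b
Σ=6b of 6 (105bpm 3/4) — PASS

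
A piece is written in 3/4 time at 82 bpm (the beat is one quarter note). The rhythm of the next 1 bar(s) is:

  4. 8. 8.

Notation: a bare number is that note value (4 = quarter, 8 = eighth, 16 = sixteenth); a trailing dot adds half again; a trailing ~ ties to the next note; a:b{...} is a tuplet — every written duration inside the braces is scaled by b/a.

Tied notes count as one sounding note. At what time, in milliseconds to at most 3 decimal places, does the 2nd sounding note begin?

note 2 onset = 3/2b = 1097.561ms

1. 0.0ms @ 0 + 1097.561ms (3/2)
2. 1097.561ms @ 3/2 + 548.78ms (3/4)
3. 1646.341ms @ 9/4 + 548.78ms (3/4)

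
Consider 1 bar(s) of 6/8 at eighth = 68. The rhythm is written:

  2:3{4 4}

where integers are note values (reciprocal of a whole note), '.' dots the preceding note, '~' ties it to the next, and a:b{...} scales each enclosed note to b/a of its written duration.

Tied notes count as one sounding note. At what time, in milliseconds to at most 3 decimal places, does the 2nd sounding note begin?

note 2 onset = 3b = 2647.059ms

1. 0.0ms @ 0 + 2647.059ms (3)
2. 2647.059ms @ 3 + 2647.059ms (3)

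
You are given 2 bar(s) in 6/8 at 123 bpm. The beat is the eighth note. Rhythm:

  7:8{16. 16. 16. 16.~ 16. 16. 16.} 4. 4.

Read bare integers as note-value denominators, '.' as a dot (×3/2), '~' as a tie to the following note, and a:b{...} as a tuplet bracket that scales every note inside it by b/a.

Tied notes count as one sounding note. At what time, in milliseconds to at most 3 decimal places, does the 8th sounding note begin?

1. 0.0ms @ 0 + 418.118ms (6/7)
2. 418.118ms @ 6/7 + 418.118ms (6/7)
3. 836.237ms @ 12/7 + 418.118ms (6/7)
4. 1254.355ms @ 18/7 + 836.237ms (12/7)
5. 2090.592ms @ 30/7 + 418.118ms (6/7)
6. 2508.711ms @ 36/7 + 418.118ms (6/7)
7. 2926.829ms @ 6 + 1463.415ms (3)
8. 4390.244ms @ 9 + 1463.415ms (3)

note 8 onset = 9b = 4390.244ms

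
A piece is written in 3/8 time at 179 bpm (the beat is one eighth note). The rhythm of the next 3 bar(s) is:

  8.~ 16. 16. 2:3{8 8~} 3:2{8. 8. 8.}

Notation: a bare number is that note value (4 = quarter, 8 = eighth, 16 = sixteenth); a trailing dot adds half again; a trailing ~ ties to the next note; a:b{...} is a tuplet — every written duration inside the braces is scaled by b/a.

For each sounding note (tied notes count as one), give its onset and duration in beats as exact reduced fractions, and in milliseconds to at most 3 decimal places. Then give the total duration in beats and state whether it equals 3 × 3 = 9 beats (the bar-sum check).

1) 0.0ms=0b +754.19ms=9/4b
2) 754.19ms=9/4b +251.397ms=3/4b
3) 1005.587ms=3b +502.793ms=3/2b
4) 1508.38ms=9/2b +837.989ms=5/2b
5) 2346.369ms=7b +335.196ms=1b
6) 2681.564ms=8b +335.196ms=1b
Σ=9b of 9 (179bpm 3/8) — PASS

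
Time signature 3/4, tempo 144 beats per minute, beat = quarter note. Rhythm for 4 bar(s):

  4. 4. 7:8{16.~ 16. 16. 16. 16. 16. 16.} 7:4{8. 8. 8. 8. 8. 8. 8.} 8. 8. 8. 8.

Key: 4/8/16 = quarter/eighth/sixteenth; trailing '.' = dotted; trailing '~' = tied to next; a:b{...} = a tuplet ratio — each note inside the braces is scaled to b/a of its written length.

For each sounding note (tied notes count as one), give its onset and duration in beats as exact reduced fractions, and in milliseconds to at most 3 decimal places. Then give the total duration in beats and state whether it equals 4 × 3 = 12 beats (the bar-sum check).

1) 0.0ms=0b +625.0ms=3/2b
2) 625.0ms=3/2b +625.0ms=3/2b
3) 1250.0ms=3b +357.143ms=6/7b
4) 1607.143ms=27/7b +178.571ms=3/7b
5) 1785.714ms=30/7b +178.571ms=3/7b
6) 1964.286ms=33/7b +178.571ms=3/7b
7) 2142.857ms=36/7b +178.571ms=3/7b
8) 2321.429ms=39/7b +178.571ms=3/7b
9) 2500.0ms=6b +178.571ms=3/7b
10) 2678.571ms=45/7b +178.571ms=3/7b
11) 2857.143ms=48/7b +178.571ms=3/7b
12) 3035.714ms=51/7b +178.571ms=3/7b
13) 3214.286ms=54/7b +178.571ms=3/7b
14) 3392.857ms=57/7b +178.571ms=3/7b
15) 3571.429ms=60/7b +178.571ms=3/7b
16) 3750.0ms=9b +312.5ms=3/4b
17) 4062.5ms=39/4b +312.5ms=3/4b
18) 4375.0ms=21/2b +312.5ms=3/4b
19) 4687.5ms=45/4b +312.5ms=3/4b
Σ=12b of 12 (144bpm 3/4) — PASS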